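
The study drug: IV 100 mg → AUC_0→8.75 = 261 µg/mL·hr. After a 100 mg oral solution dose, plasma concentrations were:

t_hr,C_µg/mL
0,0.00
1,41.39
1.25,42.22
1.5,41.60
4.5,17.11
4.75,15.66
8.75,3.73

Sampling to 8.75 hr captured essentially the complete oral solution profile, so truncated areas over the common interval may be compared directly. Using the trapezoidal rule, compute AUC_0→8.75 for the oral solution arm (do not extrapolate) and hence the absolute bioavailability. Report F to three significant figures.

F = 0.661

Trapezoidal AUC_0→8.75 (oral solution):
  [0→1]: (0.00+41.39)/2 × 1 = 20.695
  [1→1.25]: (41.39+42.22)/2 × 0.25 = 10.45125
  [1.25→1.5]: (42.22+41.60)/2 × 0.25 = 10.4775
  [1.5→4.5]: (41.60+17.11)/2 × 3 = 88.065
  [4.5→4.75]: (17.11+15.66)/2 × 0.25 = 4.09625
  [4.75→8.75]: (15.66+3.73)/2 × 4 = 38.78
  Sum = 172.565 µg/mL·hr
F = (AUC_ev/D_ev)/(AUC_iv/D_iv) = (172.565/100)/(261/100) = 1.72565/2.61 = 0.6612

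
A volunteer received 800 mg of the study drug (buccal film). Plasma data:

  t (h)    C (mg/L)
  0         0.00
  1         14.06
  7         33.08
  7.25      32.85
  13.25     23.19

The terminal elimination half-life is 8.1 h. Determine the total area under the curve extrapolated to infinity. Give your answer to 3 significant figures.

Trapezoidal AUC_0→13.25:
  [0→1]: (0.00+14.06)/2 × 1 = 7.03
  [1→7]: (14.06+33.08)/2 × 6 = 141.42
  [7→7.25]: (33.08+32.85)/2 × 0.25 = 8.24125
  [7.25→13.25]: (32.85+23.19)/2 × 6 = 168.12
  Sum = 324.81125 mg/L·h
k_e = ln2 / t½ = 0.693147 / 8.1 = 0.0856 h^-1
Extrapolated tail: C_last / k_e = 23.19 / 0.0856 = 270.911
AUC_0→∞ = 324.81125 + 270.911 = 595.72225 mg/L·h

AUC = 596 mg/L·h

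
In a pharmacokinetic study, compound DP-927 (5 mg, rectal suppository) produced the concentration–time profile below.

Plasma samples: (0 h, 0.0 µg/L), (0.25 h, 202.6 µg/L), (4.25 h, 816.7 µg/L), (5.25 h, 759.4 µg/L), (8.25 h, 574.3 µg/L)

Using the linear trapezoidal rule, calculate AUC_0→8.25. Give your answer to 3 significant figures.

Trapezoidal AUC_0→8.25:
  [0→0.25]: (0.0+202.6)/2 × 0.25 = 25.325
  [0.25→4.25]: (202.6+816.7)/2 × 4 = 2038.6
  [4.25→5.25]: (816.7+759.4)/2 × 1 = 788.05
  [5.25→8.25]: (759.4+574.3)/2 × 3 = 2000.55
  Sum = 4852.525 µg/L·h

AUC = 4850 µg/L·h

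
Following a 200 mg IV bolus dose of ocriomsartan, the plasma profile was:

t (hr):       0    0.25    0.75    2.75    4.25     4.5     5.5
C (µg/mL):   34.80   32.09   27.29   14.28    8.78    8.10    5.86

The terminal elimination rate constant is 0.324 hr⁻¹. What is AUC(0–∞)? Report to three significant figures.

AUC = 109 µg/mL·hr

Trapezoidal AUC_0→5.5:
  [0→0.25]: (34.80+32.09)/2 × 0.25 = 8.36125
  [0.25→0.75]: (32.09+27.29)/2 × 0.5 = 14.845
  [0.75→2.75]: (27.29+14.28)/2 × 2 = 41.57
  [2.75→4.25]: (14.28+8.78)/2 × 1.5 = 17.295
  [4.25→4.5]: (8.78+8.10)/2 × 0.25 = 2.11
  [4.5→5.5]: (8.10+5.86)/2 × 1 = 6.98
  Sum = 91.16125 µg/mL·hr
Extrapolated tail: C_last / k_e = 5.86 / 0.324 = 18.086
AUC_0→∞ = 91.16125 + 18.086 = 109.24725 µg/mL·hr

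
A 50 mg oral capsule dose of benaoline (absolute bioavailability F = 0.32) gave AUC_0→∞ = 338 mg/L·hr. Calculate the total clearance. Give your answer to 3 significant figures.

CL = 0.0473 L/hr

CL = F × Dose / AUC_0→∞
   = 0.32 × 50 / 338 = 0.0473373 L/hr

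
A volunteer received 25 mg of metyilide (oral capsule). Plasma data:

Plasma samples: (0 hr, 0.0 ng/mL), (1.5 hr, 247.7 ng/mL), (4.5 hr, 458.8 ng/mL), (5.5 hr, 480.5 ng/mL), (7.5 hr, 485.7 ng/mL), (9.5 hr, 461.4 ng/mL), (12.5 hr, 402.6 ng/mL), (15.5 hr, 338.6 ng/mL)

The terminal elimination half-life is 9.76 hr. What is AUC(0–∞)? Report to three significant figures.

AUC = 10800 ng/mL·hr

Trapezoidal AUC_0→15.5:
  [0→1.5]: (0.0+247.7)/2 × 1.5 = 185.775
  [1.5→4.5]: (247.7+458.8)/2 × 3 = 1059.75
  [4.5→5.5]: (458.8+480.5)/2 × 1 = 469.65
  [5.5→7.5]: (480.5+485.7)/2 × 2 = 966.2
  [7.5→9.5]: (485.7+461.4)/2 × 2 = 947.1
  [9.5→12.5]: (461.4+402.6)/2 × 3 = 1296.0
  [12.5→15.5]: (402.6+338.6)/2 × 3 = 1111.8
  Sum = 6036.275 ng/mL·hr
k_e = ln2 / t½ = 0.693147 / 9.76 = 0.0710 hr^-1
Extrapolated tail: C_last / k_e = 338.6 / 0.071 = 4769.014
AUC_0→∞ = 6036.275 + 4769.014 = 10805.289 ng/mL·hr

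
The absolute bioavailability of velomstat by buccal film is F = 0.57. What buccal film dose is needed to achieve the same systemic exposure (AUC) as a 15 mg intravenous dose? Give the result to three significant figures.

For equal systemic exposure: F × D_ev = D_iv
D_ev = D_iv / F = 15 / 0.57 = 26.3158 mg

D_buccal = 26.3 mg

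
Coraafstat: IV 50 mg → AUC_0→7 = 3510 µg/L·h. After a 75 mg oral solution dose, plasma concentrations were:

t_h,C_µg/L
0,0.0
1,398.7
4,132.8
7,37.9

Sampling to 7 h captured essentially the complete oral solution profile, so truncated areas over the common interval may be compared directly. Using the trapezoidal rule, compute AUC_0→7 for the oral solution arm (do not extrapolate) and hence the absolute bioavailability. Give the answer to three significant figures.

F = 0.238

Trapezoidal AUC_0→7 (oral solution):
  [0→1]: (0.0+398.7)/2 × 1 = 199.35
  [1→4]: (398.7+132.8)/2 × 3 = 797.25
  [4→7]: (132.8+37.9)/2 × 3 = 256.05
  Sum = 1252.65 µg/L·h
F = (AUC_ev/D_ev)/(AUC_iv/D_iv) = (1252.65/75)/(3510/50) = 16.702/70.2 = 0.2379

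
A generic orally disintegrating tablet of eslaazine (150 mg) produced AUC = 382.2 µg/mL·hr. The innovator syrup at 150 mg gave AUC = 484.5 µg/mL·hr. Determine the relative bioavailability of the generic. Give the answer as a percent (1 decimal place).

F_rel = 78.9%

F_rel = (AUC_test/D_test) / (AUC_ref/D_ref)
      = (382.2/150) / (484.5/150)
      = 2.548 / 3.23 = 0.7889 = 78.89%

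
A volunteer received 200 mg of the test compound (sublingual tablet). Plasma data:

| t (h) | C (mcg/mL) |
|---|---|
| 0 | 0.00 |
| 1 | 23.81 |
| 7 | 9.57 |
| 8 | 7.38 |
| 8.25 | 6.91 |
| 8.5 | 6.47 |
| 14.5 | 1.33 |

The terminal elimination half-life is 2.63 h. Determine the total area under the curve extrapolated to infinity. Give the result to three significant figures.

Trapezoidal AUC_0→14.5:
  [0→1]: (0.00+23.81)/2 × 1 = 11.905
  [1→7]: (23.81+9.57)/2 × 6 = 100.14
  [7→8]: (9.57+7.38)/2 × 1 = 8.475
  [8→8.25]: (7.38+6.91)/2 × 0.25 = 1.78625
  [8.25→8.5]: (6.91+6.47)/2 × 0.25 = 1.6725
  [8.5→14.5]: (6.47+1.33)/2 × 6 = 23.4
  Sum = 147.37875 mcg/mL·h
k_e = ln2 / t½ = 0.693147 / 2.63 = 0.2636 h^-1
Extrapolated tail: C_last / k_e = 1.33 / 0.2636 = 5.046
AUC_0→∞ = 147.37875 + 5.046 = 152.42475 mcg/mL·h

AUC = 152 mcg/mL·h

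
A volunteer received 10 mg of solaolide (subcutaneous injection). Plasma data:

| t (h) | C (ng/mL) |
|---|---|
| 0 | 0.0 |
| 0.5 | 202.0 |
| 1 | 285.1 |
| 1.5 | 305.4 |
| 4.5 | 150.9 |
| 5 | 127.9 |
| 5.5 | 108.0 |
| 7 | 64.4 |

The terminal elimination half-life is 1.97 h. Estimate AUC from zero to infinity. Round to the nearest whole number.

Trapezoidal AUC_0→7:
  [0→0.5]: (0.0+202.0)/2 × 0.5 = 50.5
  [0.5→1]: (202.0+285.1)/2 × 0.5 = 121.775
  [1→1.5]: (285.1+305.4)/2 × 0.5 = 147.625
  [1.5→4.5]: (305.4+150.9)/2 × 3 = 684.45
  [4.5→5]: (150.9+127.9)/2 × 0.5 = 69.7
  [5→5.5]: (127.9+108.0)/2 × 0.5 = 58.975
  [5.5→7]: (108.0+64.4)/2 × 1.5 = 129.3
  Sum = 1262.325 ng/mL·h
k_e = ln2 / t½ = 0.693147 / 1.97 = 0.3519 h^-1
Extrapolated tail: C_last / k_e = 64.4 / 0.3519 = 183.007
AUC_0→∞ = 1262.325 + 183.007 = 1445.332 ng/mL·h

AUC = 1445 ng/mL·h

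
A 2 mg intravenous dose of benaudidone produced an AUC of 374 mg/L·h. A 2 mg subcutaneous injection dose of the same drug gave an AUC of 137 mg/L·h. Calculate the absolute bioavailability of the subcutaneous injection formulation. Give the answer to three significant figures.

F = 0.366

F = (AUC_ev / D_ev) / (AUC_iv / D_iv)
  = (137/2) / (374/2)
  = 68.5 / 187 = 0.3663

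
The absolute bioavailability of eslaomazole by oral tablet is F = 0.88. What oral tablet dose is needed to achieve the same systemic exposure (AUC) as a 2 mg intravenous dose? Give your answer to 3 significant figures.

For equal systemic exposure: F × D_ev = D_iv
D_ev = D_iv / F = 2 / 0.88 = 2.27273 mg

D_oral = 2.27 mg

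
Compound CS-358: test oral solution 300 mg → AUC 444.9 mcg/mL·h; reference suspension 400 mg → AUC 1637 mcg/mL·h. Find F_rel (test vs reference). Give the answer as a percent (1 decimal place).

F_rel = (AUC_test/D_test) / (AUC_ref/D_ref)
      = (444.9/300) / (1637/400)
      = 1.483 / 4.0925 = 0.3624 = 36.24%

F_rel = 36.2%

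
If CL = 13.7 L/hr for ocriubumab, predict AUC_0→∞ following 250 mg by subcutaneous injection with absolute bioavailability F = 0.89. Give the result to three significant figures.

AUC = 16.2 mg/L·hr

AUC_0→∞ = F × Dose / CL
        = 0.89 × 250 / 13.7 = 16.2409 mg/L·hr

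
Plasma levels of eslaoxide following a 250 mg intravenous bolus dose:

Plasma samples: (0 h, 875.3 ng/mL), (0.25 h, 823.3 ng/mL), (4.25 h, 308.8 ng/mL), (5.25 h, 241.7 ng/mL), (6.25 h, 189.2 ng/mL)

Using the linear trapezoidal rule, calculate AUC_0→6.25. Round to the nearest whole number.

Trapezoidal AUC_0→6.25:
  [0→0.25]: (875.3+823.3)/2 × 0.25 = 212.325
  [0.25→4.25]: (823.3+308.8)/2 × 4 = 2264.2
  [4.25→5.25]: (308.8+241.7)/2 × 1 = 275.25
  [5.25→6.25]: (241.7+189.2)/2 × 1 = 215.45
  Sum = 2967.225 ng/mL·h

AUC = 2967 ng/mL·h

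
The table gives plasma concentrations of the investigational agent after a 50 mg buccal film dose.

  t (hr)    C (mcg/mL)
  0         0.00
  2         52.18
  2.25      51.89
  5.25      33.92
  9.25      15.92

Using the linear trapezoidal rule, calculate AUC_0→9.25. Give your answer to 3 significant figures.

Trapezoidal AUC_0→9.25:
  [0→2]: (0.00+52.18)/2 × 2 = 52.18
  [2→2.25]: (52.18+51.89)/2 × 0.25 = 13.00875
  [2.25→5.25]: (51.89+33.92)/2 × 3 = 128.715
  [5.25→9.25]: (33.92+15.92)/2 × 4 = 99.68
  Sum = 293.58375 mcg/mL·hr

AUC = 294 mcg/mL·hr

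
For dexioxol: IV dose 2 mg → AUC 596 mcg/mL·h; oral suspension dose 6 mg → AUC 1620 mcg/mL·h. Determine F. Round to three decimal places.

F = (AUC_ev / D_ev) / (AUC_iv / D_iv)
  = (1620/6) / (596/2)
  = 270 / 298 = 0.9060

F = 0.906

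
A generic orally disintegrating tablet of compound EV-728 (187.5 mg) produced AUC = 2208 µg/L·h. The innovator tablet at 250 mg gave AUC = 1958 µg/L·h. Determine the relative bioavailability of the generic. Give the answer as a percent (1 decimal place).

F_rel = (AUC_test/D_test) / (AUC_ref/D_ref)
      = (2208/187.5) / (1958/250)
      = 11.776 / 7.832 = 1.5036 = 150.36%

F_rel = 150.4%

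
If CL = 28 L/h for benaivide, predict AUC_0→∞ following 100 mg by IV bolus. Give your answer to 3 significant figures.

AUC = 3.57 mg/L·h

AUC_0→∞ = Dose_iv / CL
        = 100 / 28 = 3.57143 mg/L·h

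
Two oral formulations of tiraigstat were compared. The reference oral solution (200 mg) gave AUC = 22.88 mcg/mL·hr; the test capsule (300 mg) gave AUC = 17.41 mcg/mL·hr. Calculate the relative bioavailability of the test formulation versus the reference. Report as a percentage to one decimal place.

F_rel = (AUC_test/D_test) / (AUC_ref/D_ref)
      = (17.41/300) / (22.88/200)
      = 0.0580333 / 0.1144 = 0.5073 = 50.73%

F_rel = 50.7%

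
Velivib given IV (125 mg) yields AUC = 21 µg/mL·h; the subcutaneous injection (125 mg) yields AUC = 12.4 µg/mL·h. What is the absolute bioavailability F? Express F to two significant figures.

F = (AUC_ev / D_ev) / (AUC_iv / D_iv)
  = (12.4/125) / (21/125)
  = 0.0992 / 0.168 = 0.5905

F = 0.59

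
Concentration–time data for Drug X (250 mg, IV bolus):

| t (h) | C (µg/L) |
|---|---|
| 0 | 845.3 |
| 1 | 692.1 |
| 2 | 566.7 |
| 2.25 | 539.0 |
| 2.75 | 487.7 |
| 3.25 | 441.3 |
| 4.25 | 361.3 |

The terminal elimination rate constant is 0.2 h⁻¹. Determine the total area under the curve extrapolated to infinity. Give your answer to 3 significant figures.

Trapezoidal AUC_0→4.25:
  [0→1]: (845.3+692.1)/2 × 1 = 768.7
  [1→2]: (692.1+566.7)/2 × 1 = 629.4
  [2→2.25]: (566.7+539.0)/2 × 0.25 = 138.2125
  [2.25→2.75]: (539.0+487.7)/2 × 0.5 = 256.675
  [2.75→3.25]: (487.7+441.3)/2 × 0.5 = 232.25
  [3.25→4.25]: (441.3+361.3)/2 × 1 = 401.3
  Sum = 2426.5375 µg/L·h
Extrapolated tail: C_last / k_e = 361.3 / 0.2 = 1806.500
AUC_0→∞ = 2426.5375 + 1806.500 = 4233.0375 µg/L·h

AUC = 4230 µg/L·h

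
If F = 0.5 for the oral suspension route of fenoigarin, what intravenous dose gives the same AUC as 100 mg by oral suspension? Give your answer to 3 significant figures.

Systemic exposure from an extravascular dose = F × D_ev, so the equivalent IV dose is F × D_ev.
D_iv = F × D_ev = 0.5 × 100 = 50 mg

D_iv = 50.0 mg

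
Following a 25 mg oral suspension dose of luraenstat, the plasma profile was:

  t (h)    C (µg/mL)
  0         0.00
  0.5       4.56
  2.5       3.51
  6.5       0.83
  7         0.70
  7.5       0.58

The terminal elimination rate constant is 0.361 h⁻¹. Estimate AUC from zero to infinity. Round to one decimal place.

AUC = 20.2 µg/mL·h

Trapezoidal AUC_0→7.5:
  [0→0.5]: (0.00+4.56)/2 × 0.5 = 1.14
  [0.5→2.5]: (4.56+3.51)/2 × 2 = 8.07
  [2.5→6.5]: (3.51+0.83)/2 × 4 = 8.68
  [6.5→7]: (0.83+0.70)/2 × 0.5 = 0.3825
  [7→7.5]: (0.70+0.58)/2 × 0.5 = 0.32
  Sum = 18.5925 µg/mL·h
Extrapolated tail: C_last / k_e = 0.58 / 0.361 = 1.607
AUC_0→∞ = 18.5925 + 1.607 = 20.1995 µg/mL·h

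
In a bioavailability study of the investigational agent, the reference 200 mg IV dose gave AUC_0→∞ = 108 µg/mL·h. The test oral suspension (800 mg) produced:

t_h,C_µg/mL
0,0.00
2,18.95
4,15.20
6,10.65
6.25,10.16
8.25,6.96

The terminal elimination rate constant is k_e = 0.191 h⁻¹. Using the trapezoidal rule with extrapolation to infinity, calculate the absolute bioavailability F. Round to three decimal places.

Trapezoidal AUC_0→8.25 (oral suspension):
  [0→2]: (0.00+18.95)/2 × 2 = 18.95
  [2→4]: (18.95+15.20)/2 × 2 = 34.15
  [4→6]: (15.20+10.65)/2 × 2 = 25.85
  [6→6.25]: (10.65+10.16)/2 × 0.25 = 2.60125
  [6.25→8.25]: (10.16+6.96)/2 × 2 = 17.12
  Sum = 98.67125 µg/mL·h
Tail: C_last/k_e = 6.96/0.191 = 36.440
AUC_0→∞ (oral suspension) = 98.67125 + 36.440 = 135.11125 µg/mL·h
F = (AUC_ev/D_ev)/(AUC_iv/D_iv) = (135.11125/800)/(108/200) = 0.168889/0.54 = 0.3128

F = 0.313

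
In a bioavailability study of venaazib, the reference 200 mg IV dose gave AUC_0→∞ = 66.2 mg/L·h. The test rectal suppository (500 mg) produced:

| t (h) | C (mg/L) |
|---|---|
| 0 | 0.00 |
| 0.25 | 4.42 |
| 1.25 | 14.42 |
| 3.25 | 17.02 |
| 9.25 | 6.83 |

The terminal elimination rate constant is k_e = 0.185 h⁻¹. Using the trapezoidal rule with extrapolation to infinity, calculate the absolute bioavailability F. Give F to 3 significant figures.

F = 0.906

Trapezoidal AUC_0→9.25 (rectal suppository):
  [0→0.25]: (0.00+4.42)/2 × 0.25 = 0.5525
  [0.25→1.25]: (4.42+14.42)/2 × 1 = 9.42
  [1.25→3.25]: (14.42+17.02)/2 × 2 = 31.44
  [3.25→9.25]: (17.02+6.83)/2 × 6 = 71.55
  Sum = 112.9625 mg/L·h
Tail: C_last/k_e = 6.83/0.185 = 36.919
AUC_0→∞ (rectal suppository) = 112.9625 + 36.919 = 149.8815 mg/L·h
F = (AUC_ev/D_ev)/(AUC_iv/D_iv) = (149.8815/500)/(66.2/200) = 0.299763/0.331 = 0.9056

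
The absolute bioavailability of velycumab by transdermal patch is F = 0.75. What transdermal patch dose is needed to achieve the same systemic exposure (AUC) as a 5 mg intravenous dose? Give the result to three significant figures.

D_transdermal = 6.67 mg

For equal systemic exposure: F × D_ev = D_iv
D_ev = D_iv / F = 5 / 0.75 = 6.66667 mg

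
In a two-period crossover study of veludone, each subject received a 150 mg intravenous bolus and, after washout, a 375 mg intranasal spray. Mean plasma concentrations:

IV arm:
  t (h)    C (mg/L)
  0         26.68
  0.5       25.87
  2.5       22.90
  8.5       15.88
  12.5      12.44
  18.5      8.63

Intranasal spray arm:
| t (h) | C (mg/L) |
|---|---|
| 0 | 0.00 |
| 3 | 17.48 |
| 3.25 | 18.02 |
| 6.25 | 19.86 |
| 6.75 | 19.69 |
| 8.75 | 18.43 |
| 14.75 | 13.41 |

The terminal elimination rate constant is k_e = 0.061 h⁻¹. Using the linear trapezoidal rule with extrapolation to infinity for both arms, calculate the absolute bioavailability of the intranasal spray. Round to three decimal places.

Trapezoidal AUC_0→18.5 (IV):
  [0→0.5]: (26.68+25.87)/2 × 0.5 = 13.1375
  [0.5→2.5]: (25.87+22.90)/2 × 2 = 48.77
  [2.5→8.5]: (22.90+15.88)/2 × 6 = 116.34
  [8.5→12.5]: (15.88+12.44)/2 × 4 = 56.64
  [12.5→18.5]: (12.44+8.63)/2 × 6 = 63.21
  Sum = 298.0975 mg/L·h
IV tail: 8.63/0.061 = 141.475; AUC_iv,0→∞ = 298.0975 + 141.475 = 439.5725 mg/L·h
Trapezoidal AUC_0→14.75 (intranasal spray):
  [0→3]: (0.00+17.48)/2 × 3 = 26.22
  [3→3.25]: (17.48+18.02)/2 × 0.25 = 4.4375
  [3.25→6.25]: (18.02+19.86)/2 × 3 = 56.82
  [6.25→6.75]: (19.86+19.69)/2 × 0.5 = 9.8875
  [6.75→8.75]: (19.69+18.43)/2 × 2 = 38.12
  [8.75→14.75]: (18.43+13.41)/2 × 6 = 95.52
  Sum = 231.005 mg/L·h
intranasal spray tail: 13.41/0.061 = 219.836; AUC_ev,0→∞ = 231.005 + 219.836 = 450.841 mg/L·h
F = (AUC_ev/D_ev)/(AUC_iv/D_iv) = (450.841/375)/(439.5725/150) = 1.20224/2.93048 = 0.4103

F = 0.410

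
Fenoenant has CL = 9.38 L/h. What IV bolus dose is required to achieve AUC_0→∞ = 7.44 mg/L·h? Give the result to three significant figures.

Dose_iv = CL × AUC_0→∞
     = 9.38 × 7.44 = 69.7872 mg

Dose = 69.8 mg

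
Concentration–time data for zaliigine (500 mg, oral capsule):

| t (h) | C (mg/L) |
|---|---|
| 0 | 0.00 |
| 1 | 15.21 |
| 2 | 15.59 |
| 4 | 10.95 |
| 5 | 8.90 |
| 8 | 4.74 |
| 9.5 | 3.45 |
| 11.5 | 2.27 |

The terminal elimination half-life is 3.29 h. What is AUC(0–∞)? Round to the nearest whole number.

Trapezoidal AUC_0→11.5:
  [0→1]: (0.00+15.21)/2 × 1 = 7.605
  [1→2]: (15.21+15.59)/2 × 1 = 15.4
  [2→4]: (15.59+10.95)/2 × 2 = 26.54
  [4→5]: (10.95+8.90)/2 × 1 = 9.925
  [5→8]: (8.90+4.74)/2 × 3 = 20.46
  [8→9.5]: (4.74+3.45)/2 × 1.5 = 6.1425
  [9.5→11.5]: (3.45+2.27)/2 × 2 = 5.72
  Sum = 91.7925 mg/L·h
k_e = ln2 / t½ = 0.693147 / 3.29 = 0.2107 h^-1
Extrapolated tail: C_last / k_e = 2.27 / 0.2107 = 10.774
AUC_0→∞ = 91.7925 + 10.774 = 102.5665 mg/L·h

AUC = 103 mg/L·h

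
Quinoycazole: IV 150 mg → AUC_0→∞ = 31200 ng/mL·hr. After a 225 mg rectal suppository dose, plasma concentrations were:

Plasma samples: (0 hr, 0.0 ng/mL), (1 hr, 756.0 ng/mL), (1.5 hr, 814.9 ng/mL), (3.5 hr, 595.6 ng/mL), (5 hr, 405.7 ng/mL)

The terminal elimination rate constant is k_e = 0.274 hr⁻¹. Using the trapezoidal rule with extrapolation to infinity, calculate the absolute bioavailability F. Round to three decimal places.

F = 0.094

Trapezoidal AUC_0→5 (rectal suppository):
  [0→1]: (0.0+756.0)/2 × 1 = 378.0
  [1→1.5]: (756.0+814.9)/2 × 0.5 = 392.725
  [1.5→3.5]: (814.9+595.6)/2 × 2 = 1410.5
  [3.5→5]: (595.6+405.7)/2 × 1.5 = 750.975
  Sum = 2932.2 ng/mL·hr
Tail: C_last/k_e = 405.7/0.274 = 1480.657
AUC_0→∞ (rectal suppository) = 2932.2 + 1480.657 = 4412.857 ng/mL·hr
F = (AUC_ev/D_ev)/(AUC_iv/D_iv) = (4412.857/225)/(31200/150) = 19.6127/208 = 0.0943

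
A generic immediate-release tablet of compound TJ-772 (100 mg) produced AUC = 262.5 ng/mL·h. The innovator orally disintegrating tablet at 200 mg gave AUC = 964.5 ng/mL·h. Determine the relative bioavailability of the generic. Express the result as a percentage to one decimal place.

F_rel = 54.4%

F_rel = (AUC_test/D_test) / (AUC_ref/D_ref)
      = (262.5/100) / (964.5/200)
      = 2.625 / 4.8225 = 0.5443 = 54.43%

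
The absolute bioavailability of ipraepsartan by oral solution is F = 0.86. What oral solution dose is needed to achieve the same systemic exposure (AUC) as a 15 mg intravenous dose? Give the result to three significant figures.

For equal systemic exposure: F × D_ev = D_iv
D_ev = D_iv / F = 15 / 0.86 = 17.4419 mg

D_oral = 17.4 mg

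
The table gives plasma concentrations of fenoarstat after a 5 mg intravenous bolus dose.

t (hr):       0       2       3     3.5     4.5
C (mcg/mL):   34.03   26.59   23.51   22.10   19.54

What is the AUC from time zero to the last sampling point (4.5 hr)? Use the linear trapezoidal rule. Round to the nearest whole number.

AUC = 118 mcg/mL·hr

Trapezoidal AUC_0→4.5:
  [0→2]: (34.03+26.59)/2 × 2 = 60.62
  [2→3]: (26.59+23.51)/2 × 1 = 25.05
  [3→3.5]: (23.51+22.10)/2 × 0.5 = 11.4025
  [3.5→4.5]: (22.10+19.54)/2 × 1 = 20.82
  Sum = 117.8925 mcg/mL·hr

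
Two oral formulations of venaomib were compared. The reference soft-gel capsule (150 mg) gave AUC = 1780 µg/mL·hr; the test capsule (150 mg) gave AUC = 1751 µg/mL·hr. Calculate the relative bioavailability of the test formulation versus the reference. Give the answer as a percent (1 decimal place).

F_rel = 98.4%

F_rel = (AUC_test/D_test) / (AUC_ref/D_ref)
      = (1751/150) / (1780/150)
      = 11.6733 / 11.8667 = 0.9837 = 98.37%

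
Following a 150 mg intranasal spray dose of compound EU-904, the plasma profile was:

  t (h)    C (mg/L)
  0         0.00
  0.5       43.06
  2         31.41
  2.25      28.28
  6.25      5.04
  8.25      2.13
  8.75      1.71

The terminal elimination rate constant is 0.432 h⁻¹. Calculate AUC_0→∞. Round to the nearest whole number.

Trapezoidal AUC_0→8.75:
  [0→0.5]: (0.00+43.06)/2 × 0.5 = 10.765
  [0.5→2]: (43.06+31.41)/2 × 1.5 = 55.8525
  [2→2.25]: (31.41+28.28)/2 × 0.25 = 7.46125
  [2.25→6.25]: (28.28+5.04)/2 × 4 = 66.64
  [6.25→8.25]: (5.04+2.13)/2 × 2 = 7.17
  [8.25→8.75]: (2.13+1.71)/2 × 0.5 = 0.96
  Sum = 148.84875 mg/L·h
Extrapolated tail: C_last / k_e = 1.71 / 0.432 = 3.958
AUC_0→∞ = 148.84875 + 3.958 = 152.80675 mg/L·h

AUC = 153 mg/L·h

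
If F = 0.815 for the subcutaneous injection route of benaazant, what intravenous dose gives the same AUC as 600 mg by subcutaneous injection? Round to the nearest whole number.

D_iv = 489 mg

Systemic exposure from an extravascular dose = F × D_ev, so the equivalent IV dose is F × D_ev.
D_iv = F × D_ev = 0.815 × 600 = 489 mg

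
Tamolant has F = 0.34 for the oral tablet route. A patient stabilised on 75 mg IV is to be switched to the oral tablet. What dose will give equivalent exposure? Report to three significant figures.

D_oral = 221 mg

For equal systemic exposure: F × D_ev = D_iv
D_ev = D_iv / F = 75 / 0.34 = 220.588 mg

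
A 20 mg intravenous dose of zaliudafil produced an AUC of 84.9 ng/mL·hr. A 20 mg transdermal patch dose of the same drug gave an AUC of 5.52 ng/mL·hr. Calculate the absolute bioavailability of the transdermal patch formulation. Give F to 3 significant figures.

F = (AUC_ev / D_ev) / (AUC_iv / D_iv)
  = (5.52/20) / (84.9/20)
  = 0.276 / 4.245 = 0.0650

F = 0.0650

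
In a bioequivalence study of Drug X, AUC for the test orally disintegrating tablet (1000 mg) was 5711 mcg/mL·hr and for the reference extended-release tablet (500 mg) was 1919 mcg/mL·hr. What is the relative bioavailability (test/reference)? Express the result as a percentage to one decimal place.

F_rel = (AUC_test/D_test) / (AUC_ref/D_ref)
      = (5711/1000) / (1919/500)
      = 5.711 / 3.838 = 1.4880 = 148.80%

F_rel = 148.8%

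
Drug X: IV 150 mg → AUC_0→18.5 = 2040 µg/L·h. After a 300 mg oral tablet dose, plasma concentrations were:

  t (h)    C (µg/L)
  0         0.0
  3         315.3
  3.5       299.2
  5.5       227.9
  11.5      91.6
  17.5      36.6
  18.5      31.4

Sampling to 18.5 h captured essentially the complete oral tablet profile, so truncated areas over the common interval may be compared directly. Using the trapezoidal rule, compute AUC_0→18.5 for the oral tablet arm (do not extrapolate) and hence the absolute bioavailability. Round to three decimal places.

Trapezoidal AUC_0→18.5 (oral tablet):
  [0→3]: (0.0+315.3)/2 × 3 = 472.95
  [3→3.5]: (315.3+299.2)/2 × 0.5 = 153.625
  [3.5→5.5]: (299.2+227.9)/2 × 2 = 527.1
  [5.5→11.5]: (227.9+91.6)/2 × 6 = 958.5
  [11.5→17.5]: (91.6+36.6)/2 × 6 = 384.6
  [17.5→18.5]: (36.6+31.4)/2 × 1 = 34.0
  Sum = 2530.775 µg/L·h
F = (AUC_ev/D_ev)/(AUC_iv/D_iv) = (2530.775/300)/(2040/150) = 8.43592/13.6 = 0.6203

F = 0.620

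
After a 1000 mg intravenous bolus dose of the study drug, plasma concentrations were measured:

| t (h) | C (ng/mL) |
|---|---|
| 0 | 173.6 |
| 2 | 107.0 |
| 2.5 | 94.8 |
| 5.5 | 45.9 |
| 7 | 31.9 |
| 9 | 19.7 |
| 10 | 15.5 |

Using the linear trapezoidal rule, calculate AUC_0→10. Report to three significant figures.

Trapezoidal AUC_0→10:
  [0→2]: (173.6+107.0)/2 × 2 = 280.6
  [2→2.5]: (107.0+94.8)/2 × 0.5 = 50.45
  [2.5→5.5]: (94.8+45.9)/2 × 3 = 211.05
  [5.5→7]: (45.9+31.9)/2 × 1.5 = 58.35
  [7→9]: (31.9+19.7)/2 × 2 = 51.6
  [9→10]: (19.7+15.5)/2 × 1 = 17.6
  Sum = 669.65 ng/mL·h

AUC = 670 ng/mL·h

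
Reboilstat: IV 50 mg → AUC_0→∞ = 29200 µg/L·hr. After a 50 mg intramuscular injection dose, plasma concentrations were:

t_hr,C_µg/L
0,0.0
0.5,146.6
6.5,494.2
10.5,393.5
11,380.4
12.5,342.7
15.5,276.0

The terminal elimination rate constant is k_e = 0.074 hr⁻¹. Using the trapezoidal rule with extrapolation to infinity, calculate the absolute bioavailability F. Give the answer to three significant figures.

F = 0.313

Trapezoidal AUC_0→15.5 (intramuscular injection):
  [0→0.5]: (0.0+146.6)/2 × 0.5 = 36.65
  [0.5→6.5]: (146.6+494.2)/2 × 6 = 1922.4
  [6.5→10.5]: (494.2+393.5)/2 × 4 = 1775.4
  [10.5→11]: (393.5+380.4)/2 × 0.5 = 193.475
  [11→12.5]: (380.4+342.7)/2 × 1.5 = 542.325
  [12.5→15.5]: (342.7+276.0)/2 × 3 = 928.05
  Sum = 5398.3 µg/L·hr
Tail: C_last/k_e = 276.0/0.074 = 3729.730
AUC_0→∞ (intramuscular injection) = 5398.3 + 3729.730 = 9128.03 µg/L·hr
F = (AUC_ev/D_ev)/(AUC_iv/D_iv) = (9128.03/50)/(29200/50) = 182.5606/584 = 0.3126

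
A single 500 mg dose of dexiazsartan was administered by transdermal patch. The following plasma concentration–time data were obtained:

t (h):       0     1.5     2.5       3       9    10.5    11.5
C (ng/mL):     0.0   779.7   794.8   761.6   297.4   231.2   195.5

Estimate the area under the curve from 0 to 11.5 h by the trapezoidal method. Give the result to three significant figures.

Trapezoidal AUC_0→11.5:
  [0→1.5]: (0.0+779.7)/2 × 1.5 = 584.775
  [1.5→2.5]: (779.7+794.8)/2 × 1 = 787.25
  [2.5→3]: (794.8+761.6)/2 × 0.5 = 389.1
  [3→9]: (761.6+297.4)/2 × 6 = 3177.0
  [9→10.5]: (297.4+231.2)/2 × 1.5 = 396.45
  [10.5→11.5]: (231.2+195.5)/2 × 1 = 213.35
  Sum = 5547.925 ng/mL·h

AUC = 5550 ng/mL·h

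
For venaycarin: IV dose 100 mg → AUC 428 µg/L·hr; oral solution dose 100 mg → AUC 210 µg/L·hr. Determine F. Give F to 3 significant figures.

F = 0.491

F = (AUC_ev / D_ev) / (AUC_iv / D_iv)
  = (210/100) / (428/100)
  = 2.1 / 4.28 = 0.4907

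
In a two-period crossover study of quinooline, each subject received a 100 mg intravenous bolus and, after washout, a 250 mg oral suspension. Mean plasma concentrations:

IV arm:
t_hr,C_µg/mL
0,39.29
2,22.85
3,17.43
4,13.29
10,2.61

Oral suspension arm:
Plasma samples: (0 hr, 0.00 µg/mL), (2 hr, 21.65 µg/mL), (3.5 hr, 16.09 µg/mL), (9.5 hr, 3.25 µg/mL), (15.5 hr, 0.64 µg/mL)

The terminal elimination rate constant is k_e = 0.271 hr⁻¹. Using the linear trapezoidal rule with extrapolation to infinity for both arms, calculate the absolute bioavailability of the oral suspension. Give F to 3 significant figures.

Trapezoidal AUC_0→10 (IV):
  [0→2]: (39.29+22.85)/2 × 2 = 62.14
  [2→3]: (22.85+17.43)/2 × 1 = 20.14
  [3→4]: (17.43+13.29)/2 × 1 = 15.36
  [4→10]: (13.29+2.61)/2 × 6 = 47.7
  Sum = 145.34 µg/mL·hr
IV tail: 2.61/0.271 = 9.631; AUC_iv,0→∞ = 145.34 + 9.631 = 154.971 µg/mL·hr
Trapezoidal AUC_0→15.5 (oral suspension):
  [0→2]: (0.00+21.65)/2 × 2 = 21.65
  [2→3.5]: (21.65+16.09)/2 × 1.5 = 28.305
  [3.5→9.5]: (16.09+3.25)/2 × 6 = 58.02
  [9.5→15.5]: (3.25+0.64)/2 × 6 = 11.67
  Sum = 119.645 µg/mL·hr
oral suspension tail: 0.64/0.271 = 2.362; AUC_ev,0→∞ = 119.645 + 2.362 = 122.007 µg/mL·hr
F = (AUC_ev/D_ev)/(AUC_iv/D_iv) = (122.007/250)/(154.971/100) = 0.488028/1.54971 = 0.3149

F = 0.315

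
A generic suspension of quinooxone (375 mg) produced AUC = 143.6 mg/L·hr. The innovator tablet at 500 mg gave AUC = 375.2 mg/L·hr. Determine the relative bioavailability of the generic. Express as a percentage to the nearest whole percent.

F_rel = (AUC_test/D_test) / (AUC_ref/D_ref)
      = (143.6/375) / (375.2/500)
      = 0.382933 / 0.7504 = 0.5103 = 51.03%

F_rel = 51%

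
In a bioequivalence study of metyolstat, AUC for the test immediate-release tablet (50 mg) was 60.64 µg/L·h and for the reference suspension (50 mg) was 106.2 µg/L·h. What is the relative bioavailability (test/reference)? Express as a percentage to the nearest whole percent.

F_rel = (AUC_test/D_test) / (AUC_ref/D_ref)
      = (60.64/50) / (106.2/50)
      = 1.2128 / 2.124 = 0.5710 = 57.10%

F_rel = 57%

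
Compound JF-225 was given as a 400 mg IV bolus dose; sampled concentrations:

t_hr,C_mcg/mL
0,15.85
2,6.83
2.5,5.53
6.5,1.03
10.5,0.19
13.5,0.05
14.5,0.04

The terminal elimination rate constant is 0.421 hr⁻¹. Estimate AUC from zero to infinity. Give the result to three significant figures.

Trapezoidal AUC_0→14.5:
  [0→2]: (15.85+6.83)/2 × 2 = 22.68
  [2→2.5]: (6.83+5.53)/2 × 0.5 = 3.09
  [2.5→6.5]: (5.53+1.03)/2 × 4 = 13.12
  [6.5→10.5]: (1.03+0.19)/2 × 4 = 2.44
  [10.5→13.5]: (0.19+0.05)/2 × 3 = 0.36
  [13.5→14.5]: (0.05+0.04)/2 × 1 = 0.045
  Sum = 41.735 mcg/mL·hr
Extrapolated tail: C_last / k_e = 0.04 / 0.421 = 0.095
AUC_0→∞ = 41.735 + 0.095 = 41.83 mcg/mL·hr

AUC = 41.8 mcg/mL·hr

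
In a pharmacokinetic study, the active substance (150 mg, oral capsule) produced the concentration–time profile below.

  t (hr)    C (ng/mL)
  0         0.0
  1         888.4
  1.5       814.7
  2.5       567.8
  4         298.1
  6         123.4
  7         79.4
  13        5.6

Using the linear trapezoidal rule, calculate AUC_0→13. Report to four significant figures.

Trapezoidal AUC_0→13:
  [0→1]: (0.0+888.4)/2 × 1 = 444.2
  [1→1.5]: (888.4+814.7)/2 × 0.5 = 425.775
  [1.5→2.5]: (814.7+567.8)/2 × 1 = 691.25
  [2.5→4]: (567.8+298.1)/2 × 1.5 = 649.425
  [4→6]: (298.1+123.4)/2 × 2 = 421.5
  [6→7]: (123.4+79.4)/2 × 1 = 101.4
  [7→13]: (79.4+5.6)/2 × 6 = 255.0
  Sum = 2988.55 ng/mL·hr

AUC = 2989 ng/mL·hr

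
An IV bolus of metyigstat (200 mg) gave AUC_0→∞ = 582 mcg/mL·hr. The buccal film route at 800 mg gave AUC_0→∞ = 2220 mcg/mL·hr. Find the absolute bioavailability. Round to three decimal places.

F = 0.954

F = (AUC_ev / D_ev) / (AUC_iv / D_iv)
  = (2220/800) / (582/200)
  = 2.775 / 2.91 = 0.9536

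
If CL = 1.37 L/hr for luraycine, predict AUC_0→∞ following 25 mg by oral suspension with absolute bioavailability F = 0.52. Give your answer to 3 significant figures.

AUC_0→∞ = F × Dose / CL
        = 0.52 × 25 / 1.37 = 9.48905 mg/L·hr

AUC = 9.49 mg/L·hr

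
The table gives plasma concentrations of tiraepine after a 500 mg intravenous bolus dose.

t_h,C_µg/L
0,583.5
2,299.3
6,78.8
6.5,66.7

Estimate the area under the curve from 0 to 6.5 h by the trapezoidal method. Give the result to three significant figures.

AUC = 1680 µg/L·h

Trapezoidal AUC_0→6.5:
  [0→2]: (583.5+299.3)/2 × 2 = 882.8
  [2→6]: (299.3+78.8)/2 × 4 = 756.2
  [6→6.5]: (78.8+66.7)/2 × 0.5 = 36.375
  Sum = 1675.375 µg/L·h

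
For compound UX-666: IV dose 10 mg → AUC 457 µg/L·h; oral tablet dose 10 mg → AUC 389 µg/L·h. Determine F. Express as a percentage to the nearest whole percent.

F = (AUC_ev / D_ev) / (AUC_iv / D_iv)
  = (389/10) / (457/10)
  = 38.9 / 45.7 = 0.8512
  = 85.12%

F = 85%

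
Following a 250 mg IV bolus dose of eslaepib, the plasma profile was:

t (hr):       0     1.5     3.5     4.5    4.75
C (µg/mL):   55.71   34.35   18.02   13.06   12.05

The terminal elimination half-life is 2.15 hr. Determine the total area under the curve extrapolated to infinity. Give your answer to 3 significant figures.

Trapezoidal AUC_0→4.75:
  [0→1.5]: (55.71+34.35)/2 × 1.5 = 67.545
  [1.5→3.5]: (34.35+18.02)/2 × 2 = 52.37
  [3.5→4.5]: (18.02+13.06)/2 × 1 = 15.54
  [4.5→4.75]: (13.06+12.05)/2 × 0.25 = 3.13875
  Sum = 138.59375 µg/mL·hr
k_e = ln2 / t½ = 0.693147 / 2.15 = 0.3224 hr^-1
Extrapolated tail: C_last / k_e = 12.05 / 0.3224 = 37.376
AUC_0→∞ = 138.59375 + 37.376 = 175.96975 µg/mL·hr

AUC = 176 µg/mL·hr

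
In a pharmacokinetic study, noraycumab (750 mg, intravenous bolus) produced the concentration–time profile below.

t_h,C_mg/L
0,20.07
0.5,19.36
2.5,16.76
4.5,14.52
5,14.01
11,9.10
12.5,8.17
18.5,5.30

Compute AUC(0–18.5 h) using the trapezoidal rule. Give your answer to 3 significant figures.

AUC = 207 mg/L·h

Trapezoidal AUC_0→18.5:
  [0→0.5]: (20.07+19.36)/2 × 0.5 = 9.8575
  [0.5→2.5]: (19.36+16.76)/2 × 2 = 36.12
  [2.5→4.5]: (16.76+14.52)/2 × 2 = 31.28
  [4.5→5]: (14.52+14.01)/2 × 0.5 = 7.1325
  [5→11]: (14.01+9.10)/2 × 6 = 69.33
  [11→12.5]: (9.10+8.17)/2 × 1.5 = 12.9525
  [12.5→18.5]: (8.17+5.30)/2 × 6 = 40.41
  Sum = 207.0825 mg/L·h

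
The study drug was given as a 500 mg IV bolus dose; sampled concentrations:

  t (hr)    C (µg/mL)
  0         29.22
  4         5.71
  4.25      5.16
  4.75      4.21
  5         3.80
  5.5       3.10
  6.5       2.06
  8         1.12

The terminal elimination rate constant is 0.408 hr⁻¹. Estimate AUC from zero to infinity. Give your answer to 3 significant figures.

Trapezoidal AUC_0→8:
  [0→4]: (29.22+5.71)/2 × 4 = 69.86
  [4→4.25]: (5.71+5.16)/2 × 0.25 = 1.35875
  [4.25→4.75]: (5.16+4.21)/2 × 0.5 = 2.3425
  [4.75→5]: (4.21+3.80)/2 × 0.25 = 1.00125
  [5→5.5]: (3.80+3.10)/2 × 0.5 = 1.725
  [5.5→6.5]: (3.10+2.06)/2 × 1 = 2.58
  [6.5→8]: (2.06+1.12)/2 × 1.5 = 2.385
  Sum = 81.2525 µg/mL·hr
Extrapolated tail: C_last / k_e = 1.12 / 0.408 = 2.745
AUC_0→∞ = 81.2525 + 2.745 = 83.9975 µg/mL·hr

AUC = 84.0 µg/mL·hr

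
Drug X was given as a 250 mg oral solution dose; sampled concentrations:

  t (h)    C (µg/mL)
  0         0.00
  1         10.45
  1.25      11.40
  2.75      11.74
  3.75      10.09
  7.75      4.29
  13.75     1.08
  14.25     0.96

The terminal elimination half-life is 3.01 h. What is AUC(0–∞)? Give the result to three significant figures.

Trapezoidal AUC_0→14.25:
  [0→1]: (0.00+10.45)/2 × 1 = 5.225
  [1→1.25]: (10.45+11.40)/2 × 0.25 = 2.73125
  [1.25→2.75]: (11.40+11.74)/2 × 1.5 = 17.355
  [2.75→3.75]: (11.74+10.09)/2 × 1 = 10.915
  [3.75→7.75]: (10.09+4.29)/2 × 4 = 28.76
  [7.75→13.75]: (4.29+1.08)/2 × 6 = 16.11
  [13.75→14.25]: (1.08+0.96)/2 × 0.5 = 0.51
  Sum = 81.60625 µg/mL·h
k_e = ln2 / t½ = 0.693147 / 3.01 = 0.2303 h^-1
Extrapolated tail: C_last / k_e = 0.96 / 0.2303 = 4.168
AUC_0→∞ = 81.60625 + 4.168 = 85.77425 µg/mL·h

AUC = 85.8 µg/mL·h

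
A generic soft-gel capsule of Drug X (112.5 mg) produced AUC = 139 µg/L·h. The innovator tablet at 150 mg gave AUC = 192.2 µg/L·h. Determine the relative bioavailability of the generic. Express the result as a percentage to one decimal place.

F_rel = 96.4%

F_rel = (AUC_test/D_test) / (AUC_ref/D_ref)
      = (139/112.5) / (192.2/150)
      = 1.23556 / 1.28133 = 0.9643 = 96.43%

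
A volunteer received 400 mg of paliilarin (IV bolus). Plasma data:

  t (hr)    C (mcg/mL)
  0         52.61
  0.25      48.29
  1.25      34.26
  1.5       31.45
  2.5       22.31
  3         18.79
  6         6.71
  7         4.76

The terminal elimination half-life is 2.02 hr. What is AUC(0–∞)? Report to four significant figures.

AUC = 157.1 mcg/mL·hr

Trapezoidal AUC_0→7:
  [0→0.25]: (52.61+48.29)/2 × 0.25 = 12.6125
  [0.25→1.25]: (48.29+34.26)/2 × 1 = 41.275
  [1.25→1.5]: (34.26+31.45)/2 × 0.25 = 8.21375
  [1.5→2.5]: (31.45+22.31)/2 × 1 = 26.88
  [2.5→3]: (22.31+18.79)/2 × 0.5 = 10.275
  [3→6]: (18.79+6.71)/2 × 3 = 38.25
  [6→7]: (6.71+4.76)/2 × 1 = 5.735
  Sum = 143.24125 mcg/mL·hr
k_e = ln2 / t½ = 0.693147 / 2.02 = 0.3431 hr^-1
Extrapolated tail: C_last / k_e = 4.76 / 0.3431 = 13.874
AUC_0→∞ = 143.24125 + 13.874 = 157.11525 mcg/mL·hr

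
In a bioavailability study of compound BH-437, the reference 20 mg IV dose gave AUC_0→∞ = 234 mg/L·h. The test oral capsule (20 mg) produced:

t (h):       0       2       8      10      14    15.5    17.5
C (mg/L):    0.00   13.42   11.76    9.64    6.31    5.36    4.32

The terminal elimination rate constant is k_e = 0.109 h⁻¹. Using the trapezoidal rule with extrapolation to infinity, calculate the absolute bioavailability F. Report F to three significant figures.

F = 0.856

Trapezoidal AUC_0→17.5 (oral capsule):
  [0→2]: (0.00+13.42)/2 × 2 = 13.42
  [2→8]: (13.42+11.76)/2 × 6 = 75.54
  [8→10]: (11.76+9.64)/2 × 2 = 21.4
  [10→14]: (9.64+6.31)/2 × 4 = 31.9
  [14→15.5]: (6.31+5.36)/2 × 1.5 = 8.7525
  [15.5→17.5]: (5.36+4.32)/2 × 2 = 9.68
  Sum = 160.6925 mg/L·h
Tail: C_last/k_e = 4.32/0.109 = 39.633
AUC_0→∞ (oral capsule) = 160.6925 + 39.633 = 200.3255 mg/L·h
F = (AUC_ev/D_ev)/(AUC_iv/D_iv) = (200.3255/20)/(234/20) = 10.016275/11.7 = 0.8561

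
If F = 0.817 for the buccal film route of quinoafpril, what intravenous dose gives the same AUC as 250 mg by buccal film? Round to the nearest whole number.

Systemic exposure from an extravascular dose = F × D_ev, so the equivalent IV dose is F × D_ev.
D_iv = F × D_ev = 0.817 × 250 = 204.25 mg

D_iv = 204 mg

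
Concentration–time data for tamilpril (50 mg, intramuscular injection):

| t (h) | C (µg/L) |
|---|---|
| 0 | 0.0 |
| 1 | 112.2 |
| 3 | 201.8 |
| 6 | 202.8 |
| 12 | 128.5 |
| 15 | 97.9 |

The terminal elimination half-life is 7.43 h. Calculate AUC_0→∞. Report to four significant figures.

Trapezoidal AUC_0→15:
  [0→1]: (0.0+112.2)/2 × 1 = 56.1
  [1→3]: (112.2+201.8)/2 × 2 = 314.0
  [3→6]: (201.8+202.8)/2 × 3 = 606.9
  [6→12]: (202.8+128.5)/2 × 6 = 993.9
  [12→15]: (128.5+97.9)/2 × 3 = 339.6
  Sum = 2310.5 µg/L·h
k_e = ln2 / t½ = 0.693147 / 7.43 = 0.0933 h^-1
Extrapolated tail: C_last / k_e = 97.9 / 0.0933 = 1049.303
AUC_0→∞ = 2310.5 + 1049.303 = 3359.803 µg/L·h

AUC = 3360 µg/L·h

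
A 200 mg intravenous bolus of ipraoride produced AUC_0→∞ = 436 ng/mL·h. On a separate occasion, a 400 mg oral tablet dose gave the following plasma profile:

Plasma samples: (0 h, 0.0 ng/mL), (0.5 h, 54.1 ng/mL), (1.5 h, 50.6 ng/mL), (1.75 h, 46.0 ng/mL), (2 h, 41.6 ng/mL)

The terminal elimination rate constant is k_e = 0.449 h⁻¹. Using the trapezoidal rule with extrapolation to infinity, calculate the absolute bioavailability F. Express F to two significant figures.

F = 0.21

Trapezoidal AUC_0→2 (oral tablet):
  [0→0.5]: (0.0+54.1)/2 × 0.5 = 13.525
  [0.5→1.5]: (54.1+50.6)/2 × 1 = 52.35
  [1.5→1.75]: (50.6+46.0)/2 × 0.25 = 12.075
  [1.75→2]: (46.0+41.6)/2 × 0.25 = 10.95
  Sum = 88.9 ng/mL·h
Tail: C_last/k_e = 41.6/0.449 = 92.650
AUC_0→∞ (oral tablet) = 88.9 + 92.650 = 181.55 ng/mL·h
F = (AUC_ev/D_ev)/(AUC_iv/D_iv) = (181.55/400)/(436/200) = 0.453875/2.18 = 0.2082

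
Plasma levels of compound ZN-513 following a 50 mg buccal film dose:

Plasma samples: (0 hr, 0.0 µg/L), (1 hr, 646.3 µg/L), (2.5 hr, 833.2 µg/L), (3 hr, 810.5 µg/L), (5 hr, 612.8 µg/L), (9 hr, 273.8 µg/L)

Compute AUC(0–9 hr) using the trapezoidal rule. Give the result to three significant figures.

Trapezoidal AUC_0→9:
  [0→1]: (0.0+646.3)/2 × 1 = 323.15
  [1→2.5]: (646.3+833.2)/2 × 1.5 = 1109.625
  [2.5→3]: (833.2+810.5)/2 × 0.5 = 410.925
  [3→5]: (810.5+612.8)/2 × 2 = 1423.3
  [5→9]: (612.8+273.8)/2 × 4 = 1773.2
  Sum = 5040.2 µg/L·hr

AUC = 5040 µg/L·hr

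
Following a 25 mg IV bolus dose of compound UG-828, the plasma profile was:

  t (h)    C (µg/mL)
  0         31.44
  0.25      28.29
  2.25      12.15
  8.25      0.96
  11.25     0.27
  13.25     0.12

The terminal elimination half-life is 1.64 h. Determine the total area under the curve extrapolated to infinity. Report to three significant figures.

AUC = 89.8 µg/mL·h

Trapezoidal AUC_0→13.25:
  [0→0.25]: (31.44+28.29)/2 × 0.25 = 7.46625
  [0.25→2.25]: (28.29+12.15)/2 × 2 = 40.44
  [2.25→8.25]: (12.15+0.96)/2 × 6 = 39.33
  [8.25→11.25]: (0.96+0.27)/2 × 3 = 1.845
  [11.25→13.25]: (0.27+0.12)/2 × 2 = 0.39
  Sum = 89.47125 µg/mL·h
k_e = ln2 / t½ = 0.693147 / 1.64 = 0.4227 h^-1
Extrapolated tail: C_last / k_e = 0.12 / 0.4227 = 0.284
AUC_0→∞ = 89.47125 + 0.284 = 89.75525 µg/mL·h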